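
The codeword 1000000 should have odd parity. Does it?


Number of 1s: 1

Yes, parity is correct (1 ones)


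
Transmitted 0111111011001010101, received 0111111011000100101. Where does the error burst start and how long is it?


XOR: 0000000000001110000

Burst at position 12, length 3


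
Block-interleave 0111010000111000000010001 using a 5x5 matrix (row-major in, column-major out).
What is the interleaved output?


Matrix:
  01110
  10000
  11100
  00000
  10001
Read columns: 0110110100101001000000001

0110110100101001000000001


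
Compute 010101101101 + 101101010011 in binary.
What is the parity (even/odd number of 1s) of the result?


010101101101 = 1389
101101010011 = 2899
Sum = 4288 = 1000011000000
1s count = 3

odd parity (3 ones in 1000011000000)


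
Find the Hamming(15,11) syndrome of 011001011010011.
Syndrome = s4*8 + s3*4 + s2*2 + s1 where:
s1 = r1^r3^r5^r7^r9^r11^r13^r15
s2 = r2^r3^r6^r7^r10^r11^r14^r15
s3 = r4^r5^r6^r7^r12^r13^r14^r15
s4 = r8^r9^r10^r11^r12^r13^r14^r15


s1=0, s2=0, s3=1, s4=1

Syndrome = 12 (error at position 12)


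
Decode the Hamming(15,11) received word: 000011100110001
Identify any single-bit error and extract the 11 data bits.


Syndrome = 10: error at position 10

Data: 01110010001 (corrected bit 10)


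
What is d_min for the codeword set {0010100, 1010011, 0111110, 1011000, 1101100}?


Comparing all pairs, minimum distance: 3
Can detect 2 errors, correct 1 errors

3


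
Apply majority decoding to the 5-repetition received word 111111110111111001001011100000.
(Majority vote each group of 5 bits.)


Groups: 11111, 11101, 11111, 00100, 10111, 00000
Majority votes: 111010

111010


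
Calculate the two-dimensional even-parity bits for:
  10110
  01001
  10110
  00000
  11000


Row parities: 10100
Column parities: 10001

Row P: 10100, Col P: 10001, Corner: 0


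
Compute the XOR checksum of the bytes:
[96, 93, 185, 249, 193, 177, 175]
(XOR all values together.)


XOR chain: 96 ^ 93 ^ 185 ^ 249 ^ 193 ^ 177 ^ 175 = 162

162


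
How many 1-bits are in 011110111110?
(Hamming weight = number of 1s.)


Counting 1s in 011110111110

9


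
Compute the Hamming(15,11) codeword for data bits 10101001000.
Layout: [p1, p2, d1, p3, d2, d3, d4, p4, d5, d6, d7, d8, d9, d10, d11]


Parity bits: p1=0, p2=0, p3=0, p4=0

001001001001000


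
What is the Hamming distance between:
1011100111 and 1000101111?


XOR: 0011001000
Count of 1s: 3

3


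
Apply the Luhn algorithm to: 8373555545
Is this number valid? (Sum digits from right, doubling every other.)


Luhn sum = 43
43 mod 10 = 3

Invalid (Luhn sum mod 10 = 3)


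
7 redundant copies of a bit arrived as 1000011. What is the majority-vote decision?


Ones: 3 out of 7
Threshold: 4

0 (3/7 voted 1)


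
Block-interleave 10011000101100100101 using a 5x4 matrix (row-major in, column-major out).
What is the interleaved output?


Matrix:
  1001
  1000
  1011
  0010
  0101
Read columns: 11100000010011010101

11100000010011010101


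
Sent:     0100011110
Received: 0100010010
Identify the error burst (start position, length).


XOR: 0000001100

Burst at position 6, length 2


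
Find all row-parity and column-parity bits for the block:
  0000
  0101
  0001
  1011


Row parities: 0011
Column parities: 1111

Row P: 0011, Col P: 1111, Corner: 0


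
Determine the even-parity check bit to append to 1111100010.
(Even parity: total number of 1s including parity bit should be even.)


Number of 1s in data: 6
Parity bit: 0

0


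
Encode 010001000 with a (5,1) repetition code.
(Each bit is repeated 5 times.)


Each bit -> 5 copies

000001111100000000000000011111000000000000000


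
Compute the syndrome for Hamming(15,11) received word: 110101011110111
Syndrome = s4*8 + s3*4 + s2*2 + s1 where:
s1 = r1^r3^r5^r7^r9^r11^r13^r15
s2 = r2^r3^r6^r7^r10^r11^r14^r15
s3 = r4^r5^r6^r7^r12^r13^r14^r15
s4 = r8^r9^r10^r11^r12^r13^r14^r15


s1=1, s2=0, s3=1, s4=1

Syndrome = 13 (error at position 13)


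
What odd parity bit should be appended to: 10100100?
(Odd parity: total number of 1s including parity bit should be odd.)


Number of 1s in data: 3
Parity bit: 0

0


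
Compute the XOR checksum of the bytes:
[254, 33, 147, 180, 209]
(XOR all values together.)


XOR chain: 254 ^ 33 ^ 147 ^ 180 ^ 209 = 41

41


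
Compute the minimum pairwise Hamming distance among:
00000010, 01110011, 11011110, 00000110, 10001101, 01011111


Comparing all pairs, minimum distance: 1
Can detect 0 errors, correct 0 errors

1


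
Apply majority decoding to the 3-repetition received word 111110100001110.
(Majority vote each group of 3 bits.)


Groups: 111, 110, 100, 001, 110
Majority votes: 11001

11001


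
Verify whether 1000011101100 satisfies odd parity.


Number of 1s: 6

No, parity error (6 ones)


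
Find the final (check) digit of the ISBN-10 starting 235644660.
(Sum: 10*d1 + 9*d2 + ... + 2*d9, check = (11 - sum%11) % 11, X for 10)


Weighted sum: 215
215 mod 11 = 6

Check digit: 5


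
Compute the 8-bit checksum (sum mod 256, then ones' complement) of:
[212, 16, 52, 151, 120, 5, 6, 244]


Sum = 806 mod 256 = 38
Complement = 217

217


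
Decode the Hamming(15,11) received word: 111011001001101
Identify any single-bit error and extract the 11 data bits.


Syndrome = 4: error at position 4

Data: 11101001101 (corrected bit 4)


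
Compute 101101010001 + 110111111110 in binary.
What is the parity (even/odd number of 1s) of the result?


101101010001 = 2897
110111111110 = 3582
Sum = 6479 = 1100101001111
1s count = 8

even parity (8 ones in 1100101001111)


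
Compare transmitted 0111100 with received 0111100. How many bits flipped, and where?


XOR: 0000000

0 errors (received matches sent)


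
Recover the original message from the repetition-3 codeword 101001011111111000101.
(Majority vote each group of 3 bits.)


Groups: 101, 001, 011, 111, 111, 000, 101
Majority votes: 1011101

1011101


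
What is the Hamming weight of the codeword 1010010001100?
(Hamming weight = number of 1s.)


Counting 1s in 1010010001100

5


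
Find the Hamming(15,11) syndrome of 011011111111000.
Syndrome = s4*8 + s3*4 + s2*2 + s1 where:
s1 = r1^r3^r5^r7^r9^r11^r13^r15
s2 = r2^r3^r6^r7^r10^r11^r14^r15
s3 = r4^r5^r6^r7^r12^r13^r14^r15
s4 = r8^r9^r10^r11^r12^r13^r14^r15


s1=1, s2=0, s3=0, s4=1

Syndrome = 9 (error at position 9)


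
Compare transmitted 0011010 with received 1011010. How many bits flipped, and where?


XOR: 1000000

1 error(s) at position(s): 0


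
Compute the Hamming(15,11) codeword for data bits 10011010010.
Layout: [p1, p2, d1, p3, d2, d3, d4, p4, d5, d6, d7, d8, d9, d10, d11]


Parity bits: p1=0, p2=0, p3=0, p4=1

001000111010010


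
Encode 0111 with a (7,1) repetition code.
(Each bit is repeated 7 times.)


Each bit -> 7 copies

0000000111111111111111111111


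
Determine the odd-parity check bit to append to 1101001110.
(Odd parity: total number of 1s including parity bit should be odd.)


Number of 1s in data: 6
Parity bit: 1

1


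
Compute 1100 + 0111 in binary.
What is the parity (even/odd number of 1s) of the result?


1100 = 12
0111 = 7
Sum = 19 = 10011
1s count = 3

odd parity (3 ones in 10011)


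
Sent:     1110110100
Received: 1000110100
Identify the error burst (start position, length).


XOR: 0110000000

Burst at position 1, length 2


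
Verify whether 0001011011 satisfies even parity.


Number of 1s: 5

No, parity error (5 ones)


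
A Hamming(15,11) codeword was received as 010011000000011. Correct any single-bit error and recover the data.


Syndrome = 0: no error detected

Data: 01100000011 (no errors)


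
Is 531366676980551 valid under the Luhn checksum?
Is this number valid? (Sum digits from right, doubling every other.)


Luhn sum = 68
68 mod 10 = 8

Invalid (Luhn sum mod 10 = 8)


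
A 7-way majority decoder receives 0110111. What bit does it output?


Ones: 5 out of 7
Threshold: 4

1 (5/7 voted 1)


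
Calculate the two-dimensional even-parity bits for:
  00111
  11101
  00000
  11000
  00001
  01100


Row parities: 100010
Column parities: 01111

Row P: 100010, Col P: 01111, Corner: 0


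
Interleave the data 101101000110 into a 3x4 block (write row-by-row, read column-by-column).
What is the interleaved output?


Matrix:
  1011
  0100
  0110
Read columns: 100011101100

100011101100


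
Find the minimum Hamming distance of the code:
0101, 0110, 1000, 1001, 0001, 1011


Comparing all pairs, minimum distance: 1
Can detect 0 errors, correct 0 errors

1


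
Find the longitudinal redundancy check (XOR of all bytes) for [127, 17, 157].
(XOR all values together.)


XOR chain: 127 ^ 17 ^ 157 = 243

243


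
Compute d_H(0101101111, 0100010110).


XOR: 0001111001
Count of 1s: 5

5


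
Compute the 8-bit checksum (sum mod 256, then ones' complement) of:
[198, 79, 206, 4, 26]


Sum = 513 mod 256 = 1
Complement = 254

254


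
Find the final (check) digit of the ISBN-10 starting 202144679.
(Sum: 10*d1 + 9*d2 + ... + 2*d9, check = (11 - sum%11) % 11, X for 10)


Weighted sum: 150
150 mod 11 = 7

Check digit: 4


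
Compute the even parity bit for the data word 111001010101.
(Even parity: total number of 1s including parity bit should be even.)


Number of 1s in data: 7
Parity bit: 1

1


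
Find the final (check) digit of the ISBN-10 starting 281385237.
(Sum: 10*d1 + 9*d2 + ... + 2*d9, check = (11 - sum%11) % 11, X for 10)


Weighted sum: 225
225 mod 11 = 5

Check digit: 6


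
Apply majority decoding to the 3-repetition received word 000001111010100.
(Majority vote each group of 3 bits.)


Groups: 000, 001, 111, 010, 100
Majority votes: 00100

00100


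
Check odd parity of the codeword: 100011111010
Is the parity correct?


Number of 1s: 7

Yes, parity is correct (7 ones)


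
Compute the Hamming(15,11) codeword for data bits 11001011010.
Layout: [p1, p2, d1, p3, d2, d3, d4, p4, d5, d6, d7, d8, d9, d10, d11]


Parity bits: p1=0, p2=1, p3=1, p4=0

011110001011010


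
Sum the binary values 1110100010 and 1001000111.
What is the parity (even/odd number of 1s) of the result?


1110100010 = 930
1001000111 = 583
Sum = 1513 = 10111101001
1s count = 7

odd parity (7 ones in 10111101001)


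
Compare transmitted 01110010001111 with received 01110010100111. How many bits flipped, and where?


XOR: 00000000101000

2 error(s) at position(s): 8, 10


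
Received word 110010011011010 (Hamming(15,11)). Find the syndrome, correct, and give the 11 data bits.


Syndrome = 14: error at position 14

Data: 01001011000 (corrected bit 14)


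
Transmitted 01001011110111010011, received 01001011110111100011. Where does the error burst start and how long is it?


XOR: 00000000000000110000

Burst at position 14, length 2


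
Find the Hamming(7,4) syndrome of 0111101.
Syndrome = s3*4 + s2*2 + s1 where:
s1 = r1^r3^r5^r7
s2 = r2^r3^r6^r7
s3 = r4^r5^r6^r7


s1=1, s2=1, s3=1

Syndrome = 7 (error at position 7)


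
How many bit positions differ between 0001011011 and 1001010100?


XOR: 1000001111
Count of 1s: 5

5


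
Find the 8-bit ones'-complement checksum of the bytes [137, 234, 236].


Sum = 607 mod 256 = 95
Complement = 160

160


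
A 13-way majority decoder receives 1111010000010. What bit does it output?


Ones: 6 out of 13
Threshold: 7

0 (6/13 voted 1)


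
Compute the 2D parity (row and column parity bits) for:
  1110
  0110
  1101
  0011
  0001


Row parities: 10101
Column parities: 0111

Row P: 10101, Col P: 0111, Corner: 1


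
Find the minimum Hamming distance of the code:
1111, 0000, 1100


Comparing all pairs, minimum distance: 2
Can detect 1 errors, correct 0 errors

2


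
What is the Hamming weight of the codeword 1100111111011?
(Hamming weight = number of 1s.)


Counting 1s in 1100111111011

10


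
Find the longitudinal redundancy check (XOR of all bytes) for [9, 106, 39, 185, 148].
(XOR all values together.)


XOR chain: 9 ^ 106 ^ 39 ^ 185 ^ 148 = 105

105


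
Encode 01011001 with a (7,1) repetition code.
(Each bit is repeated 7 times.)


Each bit -> 7 copies

00000001111111000000011111111111111000000000000001111111


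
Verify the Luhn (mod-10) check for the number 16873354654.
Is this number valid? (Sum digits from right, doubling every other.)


Luhn sum = 50
50 mod 10 = 0

Valid (Luhn sum mod 10 = 0)


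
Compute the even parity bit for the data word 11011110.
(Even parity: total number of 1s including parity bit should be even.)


Number of 1s in data: 6
Parity bit: 0

0


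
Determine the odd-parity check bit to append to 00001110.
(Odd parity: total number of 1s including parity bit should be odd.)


Number of 1s in data: 3
Parity bit: 0

0


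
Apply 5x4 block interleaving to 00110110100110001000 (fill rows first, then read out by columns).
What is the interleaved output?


Matrix:
  0011
  0110
  1001
  1000
  1000
Read columns: 00111010001100010100

00111010001100010100


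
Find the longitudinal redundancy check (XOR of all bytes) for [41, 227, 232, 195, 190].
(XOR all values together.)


XOR chain: 41 ^ 227 ^ 232 ^ 195 ^ 190 = 95

95


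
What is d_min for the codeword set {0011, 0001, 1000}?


Comparing all pairs, minimum distance: 1
Can detect 0 errors, correct 0 errors

1


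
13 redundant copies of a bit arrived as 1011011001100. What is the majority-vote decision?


Ones: 7 out of 13
Threshold: 7

1 (7/13 voted 1)


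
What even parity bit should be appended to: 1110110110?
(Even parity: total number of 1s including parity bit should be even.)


Number of 1s in data: 7
Parity bit: 1

1


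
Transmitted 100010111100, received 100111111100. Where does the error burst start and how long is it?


XOR: 000101000000

Burst at position 3, length 3


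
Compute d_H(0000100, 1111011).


XOR: 1111111
Count of 1s: 7

7


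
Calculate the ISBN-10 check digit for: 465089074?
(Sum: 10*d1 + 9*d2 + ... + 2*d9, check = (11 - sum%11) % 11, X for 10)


Weighted sum: 256
256 mod 11 = 3

Check digit: 8


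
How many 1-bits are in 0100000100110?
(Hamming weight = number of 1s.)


Counting 1s in 0100000100110

4


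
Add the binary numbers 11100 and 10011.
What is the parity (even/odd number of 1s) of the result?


11100 = 28
10011 = 19
Sum = 47 = 101111
1s count = 5

odd parity (5 ones in 101111)


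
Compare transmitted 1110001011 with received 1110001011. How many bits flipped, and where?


XOR: 0000000000

0 errors (received matches sent)


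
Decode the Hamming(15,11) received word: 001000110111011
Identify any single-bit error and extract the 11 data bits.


Syndrome = 0: no error detected

Data: 10010111011 (no errors)


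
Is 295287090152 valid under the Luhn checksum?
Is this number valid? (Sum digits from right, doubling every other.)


Luhn sum = 43
43 mod 10 = 3

Invalid (Luhn sum mod 10 = 3)


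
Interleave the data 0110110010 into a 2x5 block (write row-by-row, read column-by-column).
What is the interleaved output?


Matrix:
  01101
  10010
Read columns: 0110100110

0110100110


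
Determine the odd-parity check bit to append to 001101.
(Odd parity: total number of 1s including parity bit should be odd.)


Number of 1s in data: 3
Parity bit: 0

0


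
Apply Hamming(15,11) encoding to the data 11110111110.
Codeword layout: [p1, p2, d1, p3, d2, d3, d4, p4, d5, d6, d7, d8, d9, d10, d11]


Parity bits: p1=1, p2=0, p3=0, p4=1

101011110111110


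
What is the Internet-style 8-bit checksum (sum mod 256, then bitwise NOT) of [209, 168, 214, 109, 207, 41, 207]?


Sum = 1155 mod 256 = 131
Complement = 124

124


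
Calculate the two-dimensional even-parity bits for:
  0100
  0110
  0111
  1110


Row parities: 1011
Column parities: 1011

Row P: 1011, Col P: 1011, Corner: 1


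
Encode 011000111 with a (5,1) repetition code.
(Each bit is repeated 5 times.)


Each bit -> 5 copies

000001111111111000000000000000111111111111111


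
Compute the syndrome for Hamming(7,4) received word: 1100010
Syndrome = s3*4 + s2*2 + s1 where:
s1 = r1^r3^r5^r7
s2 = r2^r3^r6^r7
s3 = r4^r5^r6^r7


s1=1, s2=0, s3=1

Syndrome = 5 (error at position 5)


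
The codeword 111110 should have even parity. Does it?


Number of 1s: 5

No, parity error (5 ones)


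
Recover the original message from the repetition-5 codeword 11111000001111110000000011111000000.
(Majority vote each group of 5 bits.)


Groups: 11111, 00000, 11111, 10000, 00001, 11110, 00000
Majority votes: 1010010

1010010


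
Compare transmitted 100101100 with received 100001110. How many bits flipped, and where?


XOR: 000100010

2 error(s) at position(s): 3, 7


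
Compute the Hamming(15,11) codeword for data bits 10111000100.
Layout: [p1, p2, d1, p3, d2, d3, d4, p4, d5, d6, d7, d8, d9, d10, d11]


Parity bits: p1=0, p2=1, p3=1, p4=0

011101101000100


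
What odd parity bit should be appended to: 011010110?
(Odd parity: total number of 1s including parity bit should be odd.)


Number of 1s in data: 5
Parity bit: 0

0


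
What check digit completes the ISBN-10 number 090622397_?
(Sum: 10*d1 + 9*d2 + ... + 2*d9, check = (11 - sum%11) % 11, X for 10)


Weighted sum: 198
198 mod 11 = 0

Check digit: 0


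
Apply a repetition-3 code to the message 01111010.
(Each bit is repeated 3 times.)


Each bit -> 3 copies

000111111111111000111000


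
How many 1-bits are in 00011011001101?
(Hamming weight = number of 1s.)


Counting 1s in 00011011001101

7


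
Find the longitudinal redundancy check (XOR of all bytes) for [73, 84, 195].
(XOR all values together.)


XOR chain: 73 ^ 84 ^ 195 = 222

222


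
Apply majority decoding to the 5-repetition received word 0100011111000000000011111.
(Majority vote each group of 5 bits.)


Groups: 01000, 11111, 00000, 00000, 11111
Majority votes: 01001

01001


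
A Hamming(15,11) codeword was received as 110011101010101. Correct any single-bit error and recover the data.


Syndrome = 7: error at position 7

Data: 01101010101 (corrected bit 7)


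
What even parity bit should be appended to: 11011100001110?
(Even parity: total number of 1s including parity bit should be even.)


Number of 1s in data: 8
Parity bit: 0

0


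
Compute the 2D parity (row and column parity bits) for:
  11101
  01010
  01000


Row parities: 001
Column parities: 11111

Row P: 001, Col P: 11111, Corner: 1


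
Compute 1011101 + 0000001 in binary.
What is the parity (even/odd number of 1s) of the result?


1011101 = 93
0000001 = 1
Sum = 94 = 1011110
1s count = 5

odd parity (5 ones in 1011110)


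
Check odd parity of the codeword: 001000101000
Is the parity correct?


Number of 1s: 3

Yes, parity is correct (3 ones)


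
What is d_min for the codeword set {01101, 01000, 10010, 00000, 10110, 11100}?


Comparing all pairs, minimum distance: 1
Can detect 0 errors, correct 0 errors

1


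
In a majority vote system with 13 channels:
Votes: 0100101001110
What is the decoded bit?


Ones: 6 out of 13
Threshold: 7

0 (6/13 voted 1)


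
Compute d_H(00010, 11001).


XOR: 11011
Count of 1s: 4

4


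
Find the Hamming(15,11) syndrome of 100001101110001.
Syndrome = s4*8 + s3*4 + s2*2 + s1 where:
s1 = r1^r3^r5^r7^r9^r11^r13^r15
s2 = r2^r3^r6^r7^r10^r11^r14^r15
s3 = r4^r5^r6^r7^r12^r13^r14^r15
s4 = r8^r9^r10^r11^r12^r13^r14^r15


s1=1, s2=1, s3=1, s4=0

Syndrome = 7 (error at position 7)


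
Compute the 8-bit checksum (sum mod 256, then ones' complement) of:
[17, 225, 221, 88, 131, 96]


Sum = 778 mod 256 = 10
Complement = 245

245


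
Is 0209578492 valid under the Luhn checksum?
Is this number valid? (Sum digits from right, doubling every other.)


Luhn sum = 41
41 mod 10 = 1

Invalid (Luhn sum mod 10 = 1)


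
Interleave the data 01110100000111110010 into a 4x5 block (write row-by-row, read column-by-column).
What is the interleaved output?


Matrix:
  01110
  10000
  01111
  10010
Read columns: 01011010101010110010

01011010101010110010


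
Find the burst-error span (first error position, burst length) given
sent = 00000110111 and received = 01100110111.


XOR: 01100000000

Burst at position 1, length 2


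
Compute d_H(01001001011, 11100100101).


XOR: 10101101110
Count of 1s: 7

7


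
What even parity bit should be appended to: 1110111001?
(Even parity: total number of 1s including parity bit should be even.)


Number of 1s in data: 7
Parity bit: 1

1


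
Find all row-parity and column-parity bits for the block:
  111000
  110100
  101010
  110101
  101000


Row parities: 11100
Column parities: 111011

Row P: 11100, Col P: 111011, Corner: 1


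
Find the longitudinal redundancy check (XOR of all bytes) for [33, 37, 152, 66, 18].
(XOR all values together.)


XOR chain: 33 ^ 37 ^ 152 ^ 66 ^ 18 = 204

204


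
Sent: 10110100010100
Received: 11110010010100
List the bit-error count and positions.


XOR: 01000110000000

3 error(s) at position(s): 1, 5, 6


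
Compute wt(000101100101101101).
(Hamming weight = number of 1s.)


Counting 1s in 000101100101101101

9


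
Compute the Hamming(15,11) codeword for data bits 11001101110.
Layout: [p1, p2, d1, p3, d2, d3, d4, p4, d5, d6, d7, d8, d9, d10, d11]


Parity bits: p1=0, p2=1, p3=0, p4=1

011010011101110


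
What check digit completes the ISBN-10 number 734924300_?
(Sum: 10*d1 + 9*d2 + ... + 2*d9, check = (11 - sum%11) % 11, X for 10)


Weighted sum: 236
236 mod 11 = 5

Check digit: 6


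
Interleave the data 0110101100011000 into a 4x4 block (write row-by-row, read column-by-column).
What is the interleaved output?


Matrix:
  0110
  1011
  0001
  1000
Read columns: 0101100011000110

0101100011000110


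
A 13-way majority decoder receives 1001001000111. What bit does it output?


Ones: 6 out of 13
Threshold: 7

0 (6/13 voted 1)


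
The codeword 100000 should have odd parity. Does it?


Number of 1s: 1

Yes, parity is correct (1 ones)


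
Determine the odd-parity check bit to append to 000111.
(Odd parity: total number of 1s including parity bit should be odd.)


Number of 1s in data: 3
Parity bit: 0

0


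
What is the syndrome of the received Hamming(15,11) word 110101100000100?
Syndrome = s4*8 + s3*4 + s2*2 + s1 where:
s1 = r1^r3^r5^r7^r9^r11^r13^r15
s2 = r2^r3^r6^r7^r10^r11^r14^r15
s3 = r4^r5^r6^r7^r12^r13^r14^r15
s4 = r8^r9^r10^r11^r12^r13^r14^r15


s1=1, s2=1, s3=0, s4=1

Syndrome = 11 (error at position 11)


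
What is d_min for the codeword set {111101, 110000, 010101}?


Comparing all pairs, minimum distance: 2
Can detect 1 errors, correct 0 errors

2


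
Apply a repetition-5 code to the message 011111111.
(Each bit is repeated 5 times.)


Each bit -> 5 copies

000001111111111111111111111111111111111111111


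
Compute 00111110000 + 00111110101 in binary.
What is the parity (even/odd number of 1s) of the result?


00111110000 = 496
00111110101 = 501
Sum = 997 = 1111100101
1s count = 7

odd parity (7 ones in 1111100101)


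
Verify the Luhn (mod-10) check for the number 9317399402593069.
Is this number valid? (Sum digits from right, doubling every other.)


Luhn sum = 79
79 mod 10 = 9

Invalid (Luhn sum mod 10 = 9)


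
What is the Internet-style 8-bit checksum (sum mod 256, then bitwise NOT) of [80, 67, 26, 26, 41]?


Sum = 240 mod 256 = 240
Complement = 15

15


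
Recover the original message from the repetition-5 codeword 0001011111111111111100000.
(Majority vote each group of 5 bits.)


Groups: 00010, 11111, 11111, 11111, 00000
Majority votes: 01110

01110


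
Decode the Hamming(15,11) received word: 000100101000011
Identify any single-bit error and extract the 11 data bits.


Syndrome = 11: error at position 11

Data: 00011010011 (corrected bit 11)


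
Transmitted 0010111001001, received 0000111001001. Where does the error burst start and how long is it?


XOR: 0010000000000

Burst at position 2, length 1


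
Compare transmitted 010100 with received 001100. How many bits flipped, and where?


XOR: 011000

2 error(s) at position(s): 1, 2


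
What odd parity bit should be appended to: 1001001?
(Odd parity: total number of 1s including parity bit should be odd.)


Number of 1s in data: 3
Parity bit: 0

0


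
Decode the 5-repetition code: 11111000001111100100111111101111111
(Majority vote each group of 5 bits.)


Groups: 11111, 00000, 11111, 00100, 11111, 11011, 11111
Majority votes: 1010111

1010111


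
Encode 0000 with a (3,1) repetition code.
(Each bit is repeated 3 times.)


Each bit -> 3 copies

000000000000


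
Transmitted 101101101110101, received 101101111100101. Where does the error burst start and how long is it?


XOR: 000000010010000

Burst at position 7, length 4


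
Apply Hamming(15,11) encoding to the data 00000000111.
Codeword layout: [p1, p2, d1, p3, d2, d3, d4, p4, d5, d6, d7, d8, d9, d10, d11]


Parity bits: p1=0, p2=0, p3=1, p4=1

000100010000111


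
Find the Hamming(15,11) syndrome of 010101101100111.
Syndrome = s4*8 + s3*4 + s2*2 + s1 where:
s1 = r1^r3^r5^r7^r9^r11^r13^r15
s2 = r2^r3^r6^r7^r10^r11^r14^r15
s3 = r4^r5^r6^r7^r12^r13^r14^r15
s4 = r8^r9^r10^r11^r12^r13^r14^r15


s1=0, s2=0, s3=0, s4=1

Syndrome = 8 (error at position 8)


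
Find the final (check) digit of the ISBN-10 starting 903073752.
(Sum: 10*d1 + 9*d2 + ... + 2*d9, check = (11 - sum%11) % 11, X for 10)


Weighted sum: 218
218 mod 11 = 9

Check digit: 2


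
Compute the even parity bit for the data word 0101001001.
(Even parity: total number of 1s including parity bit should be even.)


Number of 1s in data: 4
Parity bit: 0

0


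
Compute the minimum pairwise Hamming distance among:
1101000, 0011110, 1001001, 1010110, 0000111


Comparing all pairs, minimum distance: 2
Can detect 1 errors, correct 0 errors

2


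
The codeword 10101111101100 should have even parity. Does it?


Number of 1s: 9

No, parity error (9 ones)


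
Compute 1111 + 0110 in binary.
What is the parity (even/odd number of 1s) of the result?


1111 = 15
0110 = 6
Sum = 21 = 10101
1s count = 3

odd parity (3 ones in 10101)


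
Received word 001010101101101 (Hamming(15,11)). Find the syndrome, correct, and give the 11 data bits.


Syndrome = 12: error at position 12

Data: 11011100101 (corrected bit 12)


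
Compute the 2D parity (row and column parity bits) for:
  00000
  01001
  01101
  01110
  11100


Row parities: 00111
Column parities: 10110

Row P: 00111, Col P: 10110, Corner: 1


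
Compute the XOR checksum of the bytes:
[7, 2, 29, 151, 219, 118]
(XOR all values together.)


XOR chain: 7 ^ 2 ^ 29 ^ 151 ^ 219 ^ 118 = 34

34


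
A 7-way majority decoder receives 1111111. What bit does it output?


Ones: 7 out of 7
Threshold: 4

1 (7/7 voted 1)


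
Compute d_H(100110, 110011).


XOR: 010101
Count of 1s: 3

3


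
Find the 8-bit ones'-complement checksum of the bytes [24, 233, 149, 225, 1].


Sum = 632 mod 256 = 120
Complement = 135

135


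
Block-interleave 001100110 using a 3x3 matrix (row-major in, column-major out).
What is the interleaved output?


Matrix:
  001
  100
  110
Read columns: 011001100

011001100


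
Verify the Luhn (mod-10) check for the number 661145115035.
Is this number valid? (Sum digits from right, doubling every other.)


Luhn sum = 40
40 mod 10 = 0

Valid (Luhn sum mod 10 = 0)


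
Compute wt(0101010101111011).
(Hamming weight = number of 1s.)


Counting 1s in 0101010101111011

10


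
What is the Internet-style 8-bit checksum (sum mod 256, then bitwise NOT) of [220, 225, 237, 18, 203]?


Sum = 903 mod 256 = 135
Complement = 120

120


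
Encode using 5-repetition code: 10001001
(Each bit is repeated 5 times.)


Each bit -> 5 copies

1111100000000000000011111000000000011111


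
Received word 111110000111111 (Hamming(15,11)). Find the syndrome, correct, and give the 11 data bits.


Syndrome = 0: no error detected

Data: 11000111111 (no errors)


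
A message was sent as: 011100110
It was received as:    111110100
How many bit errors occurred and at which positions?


XOR: 100010010

3 error(s) at position(s): 0, 4, 7


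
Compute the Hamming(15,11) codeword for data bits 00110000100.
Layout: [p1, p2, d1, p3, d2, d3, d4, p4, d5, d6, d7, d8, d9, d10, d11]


Parity bits: p1=0, p2=0, p3=1, p4=1

000101110000100


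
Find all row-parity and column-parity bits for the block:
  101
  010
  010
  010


Row parities: 0111
Column parities: 111

Row P: 0111, Col P: 111, Corner: 1


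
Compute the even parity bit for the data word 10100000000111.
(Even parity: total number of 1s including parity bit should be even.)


Number of 1s in data: 5
Parity bit: 1

1


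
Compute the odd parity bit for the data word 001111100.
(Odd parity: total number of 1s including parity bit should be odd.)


Number of 1s in data: 5
Parity bit: 0

0


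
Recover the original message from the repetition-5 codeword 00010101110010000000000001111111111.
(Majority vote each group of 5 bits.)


Groups: 00010, 10111, 00100, 00000, 00000, 11111, 11111
Majority votes: 0100011

0100011


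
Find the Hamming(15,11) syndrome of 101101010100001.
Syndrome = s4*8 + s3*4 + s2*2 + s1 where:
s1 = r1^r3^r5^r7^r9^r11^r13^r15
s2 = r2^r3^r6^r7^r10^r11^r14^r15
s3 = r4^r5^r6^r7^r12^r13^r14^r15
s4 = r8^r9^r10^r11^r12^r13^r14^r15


s1=1, s2=0, s3=1, s4=1

Syndrome = 13 (error at position 13)


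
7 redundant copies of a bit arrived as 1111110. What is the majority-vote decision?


Ones: 6 out of 7
Threshold: 4

1 (6/7 voted 1)


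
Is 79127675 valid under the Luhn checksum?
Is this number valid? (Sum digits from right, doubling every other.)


Luhn sum = 39
39 mod 10 = 9

Invalid (Luhn sum mod 10 = 9)


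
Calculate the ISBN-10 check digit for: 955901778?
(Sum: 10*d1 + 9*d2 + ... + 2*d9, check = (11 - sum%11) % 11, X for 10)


Weighted sum: 308
308 mod 11 = 0

Check digit: 0


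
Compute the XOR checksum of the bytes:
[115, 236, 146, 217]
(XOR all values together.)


XOR chain: 115 ^ 236 ^ 146 ^ 217 = 212

212


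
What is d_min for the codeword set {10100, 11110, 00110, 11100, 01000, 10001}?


Comparing all pairs, minimum distance: 1
Can detect 0 errors, correct 0 errors

1


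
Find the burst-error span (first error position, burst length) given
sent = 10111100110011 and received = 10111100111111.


XOR: 00000000001100

Burst at position 10, length 2


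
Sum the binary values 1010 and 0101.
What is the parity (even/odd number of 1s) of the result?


1010 = 10
0101 = 5
Sum = 15 = 1111
1s count = 4

even parity (4 ones in 1111)


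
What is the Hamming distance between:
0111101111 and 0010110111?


XOR: 0101011000
Count of 1s: 4

4


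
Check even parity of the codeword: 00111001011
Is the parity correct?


Number of 1s: 6

Yes, parity is correct (6 ones)


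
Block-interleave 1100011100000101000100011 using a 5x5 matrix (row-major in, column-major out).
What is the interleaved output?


Matrix:
  11000
  11100
  00010
  10001
  00011
Read columns: 1101011000010000010100011

1101011000010000010100011


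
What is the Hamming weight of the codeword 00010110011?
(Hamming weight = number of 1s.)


Counting 1s in 00010110011

5


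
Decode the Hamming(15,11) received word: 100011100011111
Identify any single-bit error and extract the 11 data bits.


Syndrome = 14: error at position 14

Data: 01110011101 (corrected bit 14)


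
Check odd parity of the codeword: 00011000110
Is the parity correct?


Number of 1s: 4

No, parity error (4 ones)


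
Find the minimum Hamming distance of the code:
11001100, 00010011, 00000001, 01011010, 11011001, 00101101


Comparing all pairs, minimum distance: 2
Can detect 1 errors, correct 0 errors

2


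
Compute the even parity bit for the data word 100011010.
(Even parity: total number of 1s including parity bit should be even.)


Number of 1s in data: 4
Parity bit: 0

0


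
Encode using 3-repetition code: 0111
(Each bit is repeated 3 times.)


Each bit -> 3 copies

000111111111


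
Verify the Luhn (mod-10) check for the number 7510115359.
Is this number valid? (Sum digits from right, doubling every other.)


Luhn sum = 29
29 mod 10 = 9

Invalid (Luhn sum mod 10 = 9)


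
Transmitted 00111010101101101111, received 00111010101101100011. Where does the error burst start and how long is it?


XOR: 00000000000000001100

Burst at position 16, length 2


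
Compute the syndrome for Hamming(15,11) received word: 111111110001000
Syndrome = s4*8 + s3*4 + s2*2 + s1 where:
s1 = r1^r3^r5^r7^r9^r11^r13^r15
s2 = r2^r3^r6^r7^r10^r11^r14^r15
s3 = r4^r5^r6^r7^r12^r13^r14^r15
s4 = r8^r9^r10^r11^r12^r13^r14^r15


s1=0, s2=0, s3=1, s4=0

Syndrome = 4 (error at position 4)


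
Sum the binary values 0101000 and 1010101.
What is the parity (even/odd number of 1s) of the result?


0101000 = 40
1010101 = 85
Sum = 125 = 1111101
1s count = 6

even parity (6 ones in 1111101)


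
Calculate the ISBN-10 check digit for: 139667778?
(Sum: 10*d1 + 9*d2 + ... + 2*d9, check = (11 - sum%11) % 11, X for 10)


Weighted sum: 287
287 mod 11 = 1

Check digit: X


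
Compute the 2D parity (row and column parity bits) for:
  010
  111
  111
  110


Row parities: 1110
Column parities: 100

Row P: 1110, Col P: 100, Corner: 1


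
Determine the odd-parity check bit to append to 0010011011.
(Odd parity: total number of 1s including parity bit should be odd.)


Number of 1s in data: 5
Parity bit: 0

0


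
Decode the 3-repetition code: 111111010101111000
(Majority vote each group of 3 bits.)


Groups: 111, 111, 010, 101, 111, 000
Majority votes: 110110

110110


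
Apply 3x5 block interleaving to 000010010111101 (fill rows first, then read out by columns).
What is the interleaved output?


Matrix:
  00001
  00101
  11101
Read columns: 001001011000111

001001011000111


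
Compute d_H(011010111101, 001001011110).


XOR: 010011100011
Count of 1s: 6

6


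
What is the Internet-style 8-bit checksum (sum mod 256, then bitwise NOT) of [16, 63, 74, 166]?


Sum = 319 mod 256 = 63
Complement = 192

192


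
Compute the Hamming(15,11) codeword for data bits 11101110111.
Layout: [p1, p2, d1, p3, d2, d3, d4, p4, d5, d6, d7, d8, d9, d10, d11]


Parity bits: p1=0, p2=0, p3=1, p4=0

001111001110111


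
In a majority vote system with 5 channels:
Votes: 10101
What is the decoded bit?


Ones: 3 out of 5
Threshold: 3

1 (3/5 voted 1)


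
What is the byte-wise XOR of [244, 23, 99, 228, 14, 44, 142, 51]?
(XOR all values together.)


XOR chain: 244 ^ 23 ^ 99 ^ 228 ^ 14 ^ 44 ^ 142 ^ 51 = 251

251


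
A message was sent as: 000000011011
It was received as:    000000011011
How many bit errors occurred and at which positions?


XOR: 000000000000

0 errors (received matches sent)


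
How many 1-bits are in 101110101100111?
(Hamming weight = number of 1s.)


Counting 1s in 101110101100111

10


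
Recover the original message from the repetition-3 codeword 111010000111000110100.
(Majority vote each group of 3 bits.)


Groups: 111, 010, 000, 111, 000, 110, 100
Majority votes: 1001010

1001010


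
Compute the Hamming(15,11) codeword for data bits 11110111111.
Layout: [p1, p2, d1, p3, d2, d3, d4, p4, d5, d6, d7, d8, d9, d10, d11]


Parity bits: p1=0, p2=1, p3=1, p4=0

011111100111111


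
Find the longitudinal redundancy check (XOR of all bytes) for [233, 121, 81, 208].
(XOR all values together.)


XOR chain: 233 ^ 121 ^ 81 ^ 208 = 17

17


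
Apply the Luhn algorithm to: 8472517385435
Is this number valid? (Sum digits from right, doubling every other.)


Luhn sum = 71
71 mod 10 = 1

Invalid (Luhn sum mod 10 = 1)


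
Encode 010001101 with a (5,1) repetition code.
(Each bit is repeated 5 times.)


Each bit -> 5 copies

000001111100000000000000011111111110000011111


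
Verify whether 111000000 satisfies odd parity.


Number of 1s: 3

Yes, parity is correct (3 ones)


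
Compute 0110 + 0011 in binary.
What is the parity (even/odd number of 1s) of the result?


0110 = 6
0011 = 3
Sum = 9 = 1001
1s count = 2

even parity (2 ones in 1001)


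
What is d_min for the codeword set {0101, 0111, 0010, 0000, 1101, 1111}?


Comparing all pairs, minimum distance: 1
Can detect 0 errors, correct 0 errors

1


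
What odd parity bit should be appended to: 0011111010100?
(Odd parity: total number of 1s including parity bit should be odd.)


Number of 1s in data: 7
Parity bit: 0

0


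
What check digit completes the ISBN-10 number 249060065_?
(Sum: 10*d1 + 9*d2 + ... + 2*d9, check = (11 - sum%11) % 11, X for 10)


Weighted sum: 192
192 mod 11 = 5

Check digit: 6


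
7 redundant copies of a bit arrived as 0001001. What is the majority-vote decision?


Ones: 2 out of 7
Threshold: 4

0 (2/7 voted 1)


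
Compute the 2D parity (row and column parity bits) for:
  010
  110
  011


Row parities: 100
Column parities: 111

Row P: 100, Col P: 111, Corner: 1


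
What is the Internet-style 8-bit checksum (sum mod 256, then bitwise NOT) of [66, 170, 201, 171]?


Sum = 608 mod 256 = 96
Complement = 159

159


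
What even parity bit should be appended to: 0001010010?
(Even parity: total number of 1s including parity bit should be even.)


Number of 1s in data: 3
Parity bit: 1

1


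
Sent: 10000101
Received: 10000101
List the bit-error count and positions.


XOR: 00000000

0 errors (received matches sent)


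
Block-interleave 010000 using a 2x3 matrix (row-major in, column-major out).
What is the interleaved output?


Matrix:
  010
  000
Read columns: 001000

001000


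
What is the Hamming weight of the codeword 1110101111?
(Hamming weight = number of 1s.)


Counting 1s in 1110101111

8


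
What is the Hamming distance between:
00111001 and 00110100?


XOR: 00001101
Count of 1s: 3

3


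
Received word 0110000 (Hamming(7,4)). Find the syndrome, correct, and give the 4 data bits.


Syndrome = 1: error at position 1

Data: 1000 (corrected bit 1)


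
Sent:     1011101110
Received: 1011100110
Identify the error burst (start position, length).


XOR: 0000001000

Burst at position 6, length 1


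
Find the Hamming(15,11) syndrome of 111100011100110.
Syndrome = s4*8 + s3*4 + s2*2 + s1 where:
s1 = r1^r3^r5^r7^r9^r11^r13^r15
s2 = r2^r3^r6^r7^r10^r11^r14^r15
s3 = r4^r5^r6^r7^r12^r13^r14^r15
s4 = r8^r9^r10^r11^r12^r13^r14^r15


s1=0, s2=0, s3=1, s4=1

Syndrome = 12 (error at position 12)


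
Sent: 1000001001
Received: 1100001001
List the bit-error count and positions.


XOR: 0100000000

1 error(s) at position(s): 1


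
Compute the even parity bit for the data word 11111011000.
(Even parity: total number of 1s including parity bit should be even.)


Number of 1s in data: 7
Parity bit: 1

1


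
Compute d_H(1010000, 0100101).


XOR: 1110101
Count of 1s: 5

5


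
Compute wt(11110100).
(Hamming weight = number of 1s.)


Counting 1s in 11110100

5


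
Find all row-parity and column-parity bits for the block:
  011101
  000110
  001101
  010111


Row parities: 0010
Column parities: 000001

Row P: 0010, Col P: 000001, Corner: 1
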